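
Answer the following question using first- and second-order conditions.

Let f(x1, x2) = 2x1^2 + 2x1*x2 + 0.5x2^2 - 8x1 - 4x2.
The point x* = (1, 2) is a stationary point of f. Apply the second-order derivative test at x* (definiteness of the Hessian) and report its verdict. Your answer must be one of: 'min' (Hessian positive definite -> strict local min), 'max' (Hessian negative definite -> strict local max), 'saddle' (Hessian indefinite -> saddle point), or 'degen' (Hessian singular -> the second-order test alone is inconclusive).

Compute the Hessian H = grad^2 f:
  H = [[4, 2], [2, 1]]
Verify stationarity: grad f(x*) = H x* + g = (0, 0).
Eigenvalues of H: 0, 5.
H has a zero eigenvalue (singular; positive semidefinite but not definite), so H is neither positive definite, negative definite, nor indefinite. The second-order test alone is inconclusive -> degen.
(Indeed, f is constant along the null direction of H through x*, so x* is not a strict local extremum.)

degen


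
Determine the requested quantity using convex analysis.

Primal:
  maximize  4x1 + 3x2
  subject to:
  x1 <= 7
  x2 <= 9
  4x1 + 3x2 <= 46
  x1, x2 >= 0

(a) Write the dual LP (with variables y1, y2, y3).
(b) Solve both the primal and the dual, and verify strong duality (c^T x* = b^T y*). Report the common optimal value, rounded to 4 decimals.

The standard primal-dual pair for 'max c^T x s.t. A x <= b, x >= 0' is:
  Dual:  min b^T y  s.t.  A^T y >= c,  y >= 0.

So the dual LP is:
  minimize  7y1 + 9y2 + 46y3
  subject to:
    y1 + 4y3 >= 4
    y2 + 3y3 >= 3
    y1, y2, y3 >= 0

Solving the primal: x* = (4.75, 9).
  primal value c^T x* = 46.
Solving the dual: y* = (0, 0, 1).
  dual value b^T y* = 46.
Strong duality: c^T x* = b^T y*. Confirmed.

46


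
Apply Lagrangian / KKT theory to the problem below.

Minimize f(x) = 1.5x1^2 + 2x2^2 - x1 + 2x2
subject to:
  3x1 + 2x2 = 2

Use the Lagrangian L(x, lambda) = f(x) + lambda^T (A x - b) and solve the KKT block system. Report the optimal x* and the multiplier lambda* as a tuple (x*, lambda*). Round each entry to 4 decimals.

Form the Lagrangian:
  L(x, lambda) = (1/2) x^T Q x + c^T x + lambda^T (A x - b)
Stationarity (grad_x L = 0): Q x + c + A^T lambda = 0.
Primal feasibility: A x = b.

This gives the KKT block system:
  [ Q   A^T ] [ x     ]   [-c ]
  [ A    0  ] [ lambda ] = [ b ]

Solving the linear system:
  x*      = (0.8333, -0.25)
  lambda* = (-0.5)
  f(x*)   = -0.1667

x* = (0.8333, -0.25), lambda* = (-0.5)


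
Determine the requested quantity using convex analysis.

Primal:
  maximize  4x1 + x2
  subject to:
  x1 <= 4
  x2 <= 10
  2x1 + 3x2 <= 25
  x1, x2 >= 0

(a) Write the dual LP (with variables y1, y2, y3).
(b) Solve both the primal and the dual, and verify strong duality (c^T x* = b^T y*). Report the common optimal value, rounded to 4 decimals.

The standard primal-dual pair for 'max c^T x s.t. A x <= b, x >= 0' is:
  Dual:  min b^T y  s.t.  A^T y >= c,  y >= 0.

So the dual LP is:
  minimize  4y1 + 10y2 + 25y3
  subject to:
    y1 + 2y3 >= 4
    y2 + 3y3 >= 1
    y1, y2, y3 >= 0

Solving the primal: x* = (4, 5.6667).
  primal value c^T x* = 21.6667.
Solving the dual: y* = (3.3333, 0, 0.3333).
  dual value b^T y* = 21.6667.
Strong duality: c^T x* = b^T y*. Confirmed.

21.6667


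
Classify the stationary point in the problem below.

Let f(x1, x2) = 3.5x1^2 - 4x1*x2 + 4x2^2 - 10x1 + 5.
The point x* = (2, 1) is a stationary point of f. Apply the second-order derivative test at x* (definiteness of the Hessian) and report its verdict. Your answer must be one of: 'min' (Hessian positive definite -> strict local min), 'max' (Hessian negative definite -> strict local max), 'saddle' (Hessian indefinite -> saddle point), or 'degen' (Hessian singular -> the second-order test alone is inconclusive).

Compute the Hessian H = grad^2 f:
  H = [[7, -4], [-4, 8]]
Verify stationarity: grad f(x*) = H x* + g = (0, 0).
Eigenvalues of H: 3.4689, 11.5311.
Both eigenvalues > 0, so H is positive definite -> x* is a strict local min.

min


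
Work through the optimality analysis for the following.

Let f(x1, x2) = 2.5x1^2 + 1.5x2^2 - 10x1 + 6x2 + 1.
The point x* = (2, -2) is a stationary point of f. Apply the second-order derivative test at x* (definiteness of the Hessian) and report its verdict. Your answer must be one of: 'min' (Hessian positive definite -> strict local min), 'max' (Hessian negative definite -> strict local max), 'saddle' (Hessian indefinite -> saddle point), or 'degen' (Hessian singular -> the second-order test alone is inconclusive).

Compute the Hessian H = grad^2 f:
  H = [[5, 0], [0, 3]]
Verify stationarity: grad f(x*) = H x* + g = (0, 0).
Eigenvalues of H: 3, 5.
Both eigenvalues > 0, so H is positive definite -> x* is a strict local min.

min


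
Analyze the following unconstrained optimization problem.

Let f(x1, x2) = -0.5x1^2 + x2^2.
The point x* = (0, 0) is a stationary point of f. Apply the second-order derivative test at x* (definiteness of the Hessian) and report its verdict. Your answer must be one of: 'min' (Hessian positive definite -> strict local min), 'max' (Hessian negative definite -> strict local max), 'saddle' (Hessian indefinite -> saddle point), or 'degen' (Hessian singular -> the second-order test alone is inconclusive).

Compute the Hessian H = grad^2 f:
  H = [[-1, 0], [0, 2]]
Verify stationarity: grad f(x*) = H x* + g = (0, 0).
Eigenvalues of H: -1, 2.
Eigenvalues have mixed signs, so H is indefinite -> x* is a saddle point.

saddle


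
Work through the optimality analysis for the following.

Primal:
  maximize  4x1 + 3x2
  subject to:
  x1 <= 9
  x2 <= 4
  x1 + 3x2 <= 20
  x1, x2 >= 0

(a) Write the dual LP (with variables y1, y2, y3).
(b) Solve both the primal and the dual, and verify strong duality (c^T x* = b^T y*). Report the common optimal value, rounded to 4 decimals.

The standard primal-dual pair for 'max c^T x s.t. A x <= b, x >= 0' is:
  Dual:  min b^T y  s.t.  A^T y >= c,  y >= 0.

So the dual LP is:
  minimize  9y1 + 4y2 + 20y3
  subject to:
    y1 + y3 >= 4
    y2 + 3y3 >= 3
    y1, y2, y3 >= 0

Solving the primal: x* = (9, 3.6667).
  primal value c^T x* = 47.
Solving the dual: y* = (3, 0, 1).
  dual value b^T y* = 47.
Strong duality: c^T x* = b^T y*. Confirmed.

47


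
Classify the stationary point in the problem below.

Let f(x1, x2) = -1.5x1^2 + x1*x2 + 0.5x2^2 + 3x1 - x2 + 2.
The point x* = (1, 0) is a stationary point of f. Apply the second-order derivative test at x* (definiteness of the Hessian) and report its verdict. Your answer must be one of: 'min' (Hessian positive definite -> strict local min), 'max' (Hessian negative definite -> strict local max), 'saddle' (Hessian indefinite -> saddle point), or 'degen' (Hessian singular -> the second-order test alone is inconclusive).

Compute the Hessian H = grad^2 f:
  H = [[-3, 1], [1, 1]]
Verify stationarity: grad f(x*) = H x* + g = (0, 0).
Eigenvalues of H: -3.2361, 1.2361.
Eigenvalues have mixed signs, so H is indefinite -> x* is a saddle point.

saddle


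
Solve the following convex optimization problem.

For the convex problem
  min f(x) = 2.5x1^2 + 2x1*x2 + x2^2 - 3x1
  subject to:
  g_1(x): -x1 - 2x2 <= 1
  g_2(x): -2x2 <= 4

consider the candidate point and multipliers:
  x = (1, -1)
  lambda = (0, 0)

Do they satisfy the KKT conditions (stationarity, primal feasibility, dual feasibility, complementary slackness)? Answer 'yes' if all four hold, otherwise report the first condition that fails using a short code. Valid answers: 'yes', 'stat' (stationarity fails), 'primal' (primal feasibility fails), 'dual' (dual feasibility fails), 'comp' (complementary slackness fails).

Gradient of f: grad f(x) = Q x + c = (0, 0)
Constraint values g_i(x) = a_i^T x - b_i:
  g_1((1, -1)) = 0
  g_2((1, -1)) = -2
Stationarity residual: grad f(x) + sum_i lambda_i a_i = (0, 0)
  -> stationarity OK
Primal feasibility (all g_i <= 0): OK
Dual feasibility (all lambda_i >= 0): OK
Complementary slackness (lambda_i * g_i(x) = 0 for all i): OK

Verdict: yes, KKT holds.

yes


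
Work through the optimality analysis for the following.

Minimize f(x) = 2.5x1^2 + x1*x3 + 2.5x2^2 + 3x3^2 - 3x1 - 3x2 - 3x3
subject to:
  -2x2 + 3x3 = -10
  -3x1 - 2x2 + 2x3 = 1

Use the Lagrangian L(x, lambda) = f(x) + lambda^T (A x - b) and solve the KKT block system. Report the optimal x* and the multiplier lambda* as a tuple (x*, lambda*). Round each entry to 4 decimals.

Form the Lagrangian:
  L(x, lambda) = (1/2) x^T Q x + c^T x + lambda^T (A x - b)
Stationarity (grad_x L = 0): Q x + c + A^T lambda = 0.
Primal feasibility: A x = b.

This gives the KKT block system:
  [ Q   A^T ] [ x     ]   [-c ]
  [ A    0  ] [ lambda ] = [ b ]

Solving the linear system:
  x*      = (-3.0162, 2.0729, -1.9514)
  lambda* = (10.3598, -6.6775)
  f(x*)   = 59.4797

x* = (-3.0162, 2.0729, -1.9514), lambda* = (10.3598, -6.6775)


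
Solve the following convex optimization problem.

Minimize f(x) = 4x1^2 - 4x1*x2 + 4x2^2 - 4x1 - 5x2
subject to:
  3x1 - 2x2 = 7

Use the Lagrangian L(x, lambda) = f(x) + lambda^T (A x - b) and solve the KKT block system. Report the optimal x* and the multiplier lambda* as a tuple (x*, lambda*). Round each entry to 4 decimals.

Form the Lagrangian:
  L(x, lambda) = (1/2) x^T Q x + c^T x + lambda^T (A x - b)
Stationarity (grad_x L = 0): Q x + c + A^T lambda = 0.
Primal feasibility: A x = b.

This gives the KKT block system:
  [ Q   A^T ] [ x     ]   [-c ]
  [ A    0  ] [ lambda ] = [ b ]

Solving the linear system:
  x*      = (2.8214, 0.7321)
  lambda* = (-5.2143)
  f(x*)   = 10.7768

x* = (2.8214, 0.7321), lambda* = (-5.2143)


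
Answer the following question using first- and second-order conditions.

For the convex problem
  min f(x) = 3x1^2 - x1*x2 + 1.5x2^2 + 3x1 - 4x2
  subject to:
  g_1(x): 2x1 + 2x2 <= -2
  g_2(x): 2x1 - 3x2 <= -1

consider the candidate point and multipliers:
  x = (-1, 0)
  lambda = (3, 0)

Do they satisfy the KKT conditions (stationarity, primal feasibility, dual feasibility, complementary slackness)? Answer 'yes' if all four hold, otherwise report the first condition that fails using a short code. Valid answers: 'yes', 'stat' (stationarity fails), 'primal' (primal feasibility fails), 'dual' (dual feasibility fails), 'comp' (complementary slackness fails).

Gradient of f: grad f(x) = Q x + c = (-3, -3)
Constraint values g_i(x) = a_i^T x - b_i:
  g_1((-1, 0)) = 0
  g_2((-1, 0)) = -1
Stationarity residual: grad f(x) + sum_i lambda_i a_i = (3, 3)
  -> stationarity FAILS
Primal feasibility (all g_i <= 0): OK
Dual feasibility (all lambda_i >= 0): OK
Complementary slackness (lambda_i * g_i(x) = 0 for all i): OK

Verdict: the first failing condition is stationarity -> stat.

stat


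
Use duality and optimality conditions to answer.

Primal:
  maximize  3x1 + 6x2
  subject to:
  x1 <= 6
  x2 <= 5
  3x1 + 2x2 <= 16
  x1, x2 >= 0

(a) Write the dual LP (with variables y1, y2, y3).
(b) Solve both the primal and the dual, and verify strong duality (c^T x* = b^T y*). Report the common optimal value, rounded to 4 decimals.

The standard primal-dual pair for 'max c^T x s.t. A x <= b, x >= 0' is:
  Dual:  min b^T y  s.t.  A^T y >= c,  y >= 0.

So the dual LP is:
  minimize  6y1 + 5y2 + 16y3
  subject to:
    y1 + 3y3 >= 3
    y2 + 2y3 >= 6
    y1, y2, y3 >= 0

Solving the primal: x* = (2, 5).
  primal value c^T x* = 36.
Solving the dual: y* = (0, 4, 1).
  dual value b^T y* = 36.
Strong duality: c^T x* = b^T y*. Confirmed.

36


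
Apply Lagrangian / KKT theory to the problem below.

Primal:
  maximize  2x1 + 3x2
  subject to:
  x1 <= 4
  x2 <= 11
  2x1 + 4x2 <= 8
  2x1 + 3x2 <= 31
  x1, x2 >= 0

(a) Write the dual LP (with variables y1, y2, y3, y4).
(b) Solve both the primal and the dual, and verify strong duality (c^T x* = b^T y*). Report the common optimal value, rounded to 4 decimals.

The standard primal-dual pair for 'max c^T x s.t. A x <= b, x >= 0' is:
  Dual:  min b^T y  s.t.  A^T y >= c,  y >= 0.

So the dual LP is:
  minimize  4y1 + 11y2 + 8y3 + 31y4
  subject to:
    y1 + 2y3 + 2y4 >= 2
    y2 + 4y3 + 3y4 >= 3
    y1, y2, y3, y4 >= 0

Solving the primal: x* = (4, 0).
  primal value c^T x* = 8.
Solving the dual: y* = (0.5, 0, 0.75, 0).
  dual value b^T y* = 8.
Strong duality: c^T x* = b^T y*. Confirmed.

8


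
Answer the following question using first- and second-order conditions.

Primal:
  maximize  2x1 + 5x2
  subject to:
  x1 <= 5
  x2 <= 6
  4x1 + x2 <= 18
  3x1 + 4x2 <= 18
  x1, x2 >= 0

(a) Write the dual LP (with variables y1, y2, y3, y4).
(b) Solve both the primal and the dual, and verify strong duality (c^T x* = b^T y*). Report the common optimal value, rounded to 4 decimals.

The standard primal-dual pair for 'max c^T x s.t. A x <= b, x >= 0' is:
  Dual:  min b^T y  s.t.  A^T y >= c,  y >= 0.

So the dual LP is:
  minimize  5y1 + 6y2 + 18y3 + 18y4
  subject to:
    y1 + 4y3 + 3y4 >= 2
    y2 + y3 + 4y4 >= 5
    y1, y2, y3, y4 >= 0

Solving the primal: x* = (0, 4.5).
  primal value c^T x* = 22.5.
Solving the dual: y* = (0, 0, 0, 1.25).
  dual value b^T y* = 22.5.
Strong duality: c^T x* = b^T y*. Confirmed.

22.5


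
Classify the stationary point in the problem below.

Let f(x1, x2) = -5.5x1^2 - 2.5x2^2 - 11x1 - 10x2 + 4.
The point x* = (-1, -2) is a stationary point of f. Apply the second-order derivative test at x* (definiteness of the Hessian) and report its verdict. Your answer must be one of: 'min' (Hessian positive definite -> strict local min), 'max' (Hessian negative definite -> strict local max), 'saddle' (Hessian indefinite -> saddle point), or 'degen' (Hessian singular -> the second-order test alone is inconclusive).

Compute the Hessian H = grad^2 f:
  H = [[-11, 0], [0, -5]]
Verify stationarity: grad f(x*) = H x* + g = (0, 0).
Eigenvalues of H: -11, -5.
Both eigenvalues < 0, so H is negative definite -> x* is a strict local max.

max


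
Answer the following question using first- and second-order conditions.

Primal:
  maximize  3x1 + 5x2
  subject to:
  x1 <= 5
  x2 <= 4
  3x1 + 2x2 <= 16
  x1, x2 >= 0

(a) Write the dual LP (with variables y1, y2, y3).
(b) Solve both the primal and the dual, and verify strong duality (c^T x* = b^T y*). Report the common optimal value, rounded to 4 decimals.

The standard primal-dual pair for 'max c^T x s.t. A x <= b, x >= 0' is:
  Dual:  min b^T y  s.t.  A^T y >= c,  y >= 0.

So the dual LP is:
  minimize  5y1 + 4y2 + 16y3
  subject to:
    y1 + 3y3 >= 3
    y2 + 2y3 >= 5
    y1, y2, y3 >= 0

Solving the primal: x* = (2.6667, 4).
  primal value c^T x* = 28.
Solving the dual: y* = (0, 3, 1).
  dual value b^T y* = 28.
Strong duality: c^T x* = b^T y*. Confirmed.

28


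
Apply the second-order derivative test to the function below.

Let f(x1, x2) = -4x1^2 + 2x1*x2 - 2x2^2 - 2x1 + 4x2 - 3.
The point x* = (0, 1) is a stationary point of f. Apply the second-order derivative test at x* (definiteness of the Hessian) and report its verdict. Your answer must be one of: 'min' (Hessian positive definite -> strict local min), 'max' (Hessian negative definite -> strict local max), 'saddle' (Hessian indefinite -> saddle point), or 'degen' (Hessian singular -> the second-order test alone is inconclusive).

Compute the Hessian H = grad^2 f:
  H = [[-8, 2], [2, -4]]
Verify stationarity: grad f(x*) = H x* + g = (0, 0).
Eigenvalues of H: -8.8284, -3.1716.
Both eigenvalues < 0, so H is negative definite -> x* is a strict local max.

max


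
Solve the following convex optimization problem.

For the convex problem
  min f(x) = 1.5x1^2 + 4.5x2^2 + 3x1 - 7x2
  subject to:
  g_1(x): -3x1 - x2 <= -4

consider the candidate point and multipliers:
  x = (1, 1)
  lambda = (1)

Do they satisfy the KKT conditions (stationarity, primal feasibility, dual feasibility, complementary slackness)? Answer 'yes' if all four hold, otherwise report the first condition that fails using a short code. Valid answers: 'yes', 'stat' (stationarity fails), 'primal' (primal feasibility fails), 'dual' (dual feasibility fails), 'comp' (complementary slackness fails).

Gradient of f: grad f(x) = Q x + c = (6, 2)
Constraint values g_i(x) = a_i^T x - b_i:
  g_1((1, 1)) = 0
Stationarity residual: grad f(x) + sum_i lambda_i a_i = (3, 1)
  -> stationarity FAILS
Primal feasibility (all g_i <= 0): OK
Dual feasibility (all lambda_i >= 0): OK
Complementary slackness (lambda_i * g_i(x) = 0 for all i): OK

Verdict: the first failing condition is stationarity -> stat.

stat


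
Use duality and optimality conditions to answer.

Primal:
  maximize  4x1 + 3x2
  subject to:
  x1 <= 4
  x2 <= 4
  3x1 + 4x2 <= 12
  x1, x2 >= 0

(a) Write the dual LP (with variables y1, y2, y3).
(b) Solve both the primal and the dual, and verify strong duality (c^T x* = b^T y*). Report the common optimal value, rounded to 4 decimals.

The standard primal-dual pair for 'max c^T x s.t. A x <= b, x >= 0' is:
  Dual:  min b^T y  s.t.  A^T y >= c,  y >= 0.

So the dual LP is:
  minimize  4y1 + 4y2 + 12y3
  subject to:
    y1 + 3y3 >= 4
    y2 + 4y3 >= 3
    y1, y2, y3 >= 0

Solving the primal: x* = (4, 0).
  primal value c^T x* = 16.
Solving the dual: y* = (1.75, 0, 0.75).
  dual value b^T y* = 16.
Strong duality: c^T x* = b^T y*. Confirmed.

16


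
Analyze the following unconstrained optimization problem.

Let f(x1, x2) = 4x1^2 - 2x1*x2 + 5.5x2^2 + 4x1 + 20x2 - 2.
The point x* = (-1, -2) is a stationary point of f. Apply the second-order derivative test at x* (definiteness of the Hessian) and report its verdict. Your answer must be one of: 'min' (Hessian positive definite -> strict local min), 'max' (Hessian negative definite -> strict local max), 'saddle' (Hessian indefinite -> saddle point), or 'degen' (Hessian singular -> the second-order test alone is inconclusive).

Compute the Hessian H = grad^2 f:
  H = [[8, -2], [-2, 11]]
Verify stationarity: grad f(x*) = H x* + g = (0, 0).
Eigenvalues of H: 7, 12.
Both eigenvalues > 0, so H is positive definite -> x* is a strict local min.

min


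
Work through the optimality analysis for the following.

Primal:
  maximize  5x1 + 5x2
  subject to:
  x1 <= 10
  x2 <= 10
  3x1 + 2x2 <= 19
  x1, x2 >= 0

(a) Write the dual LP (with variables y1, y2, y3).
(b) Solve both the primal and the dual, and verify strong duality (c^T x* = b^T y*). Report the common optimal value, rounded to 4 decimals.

The standard primal-dual pair for 'max c^T x s.t. A x <= b, x >= 0' is:
  Dual:  min b^T y  s.t.  A^T y >= c,  y >= 0.

So the dual LP is:
  minimize  10y1 + 10y2 + 19y3
  subject to:
    y1 + 3y3 >= 5
    y2 + 2y3 >= 5
    y1, y2, y3 >= 0

Solving the primal: x* = (0, 9.5).
  primal value c^T x* = 47.5.
Solving the dual: y* = (0, 0, 2.5).
  dual value b^T y* = 47.5.
Strong duality: c^T x* = b^T y*. Confirmed.

47.5


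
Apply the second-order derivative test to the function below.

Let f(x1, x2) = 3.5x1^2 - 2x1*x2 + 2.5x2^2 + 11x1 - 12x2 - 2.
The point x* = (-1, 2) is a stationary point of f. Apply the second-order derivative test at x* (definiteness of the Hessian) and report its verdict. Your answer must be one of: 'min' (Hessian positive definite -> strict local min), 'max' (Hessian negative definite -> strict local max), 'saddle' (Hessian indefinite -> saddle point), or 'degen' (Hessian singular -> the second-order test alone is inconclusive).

Compute the Hessian H = grad^2 f:
  H = [[7, -2], [-2, 5]]
Verify stationarity: grad f(x*) = H x* + g = (0, 0).
Eigenvalues of H: 3.7639, 8.2361.
Both eigenvalues > 0, so H is positive definite -> x* is a strict local min.

min


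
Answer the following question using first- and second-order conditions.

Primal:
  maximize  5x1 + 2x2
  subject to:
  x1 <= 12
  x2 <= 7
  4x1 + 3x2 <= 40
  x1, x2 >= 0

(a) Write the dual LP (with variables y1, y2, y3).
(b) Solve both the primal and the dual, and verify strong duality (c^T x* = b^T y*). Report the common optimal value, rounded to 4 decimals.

The standard primal-dual pair for 'max c^T x s.t. A x <= b, x >= 0' is:
  Dual:  min b^T y  s.t.  A^T y >= c,  y >= 0.

So the dual LP is:
  minimize  12y1 + 7y2 + 40y3
  subject to:
    y1 + 4y3 >= 5
    y2 + 3y3 >= 2
    y1, y2, y3 >= 0

Solving the primal: x* = (10, 0).
  primal value c^T x* = 50.
Solving the dual: y* = (0, 0, 1.25).
  dual value b^T y* = 50.
Strong duality: c^T x* = b^T y*. Confirmed.

50


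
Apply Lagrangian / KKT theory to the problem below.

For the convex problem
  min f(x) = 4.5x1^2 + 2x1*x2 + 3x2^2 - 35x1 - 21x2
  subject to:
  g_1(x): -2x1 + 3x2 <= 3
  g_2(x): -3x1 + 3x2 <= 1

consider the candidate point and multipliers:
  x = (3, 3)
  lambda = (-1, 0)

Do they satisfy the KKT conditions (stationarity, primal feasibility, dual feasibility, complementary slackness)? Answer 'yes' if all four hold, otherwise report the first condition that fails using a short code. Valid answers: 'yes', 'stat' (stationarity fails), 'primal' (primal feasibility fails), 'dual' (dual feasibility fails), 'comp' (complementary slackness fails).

Gradient of f: grad f(x) = Q x + c = (-2, 3)
Constraint values g_i(x) = a_i^T x - b_i:
  g_1((3, 3)) = 0
  g_2((3, 3)) = -1
Stationarity residual: grad f(x) + sum_i lambda_i a_i = (0, 0)
  -> stationarity OK
Primal feasibility (all g_i <= 0): OK
Dual feasibility (all lambda_i >= 0): FAILS
Complementary slackness (lambda_i * g_i(x) = 0 for all i): OK

Verdict: the first failing condition is dual_feasibility -> dual.

dual


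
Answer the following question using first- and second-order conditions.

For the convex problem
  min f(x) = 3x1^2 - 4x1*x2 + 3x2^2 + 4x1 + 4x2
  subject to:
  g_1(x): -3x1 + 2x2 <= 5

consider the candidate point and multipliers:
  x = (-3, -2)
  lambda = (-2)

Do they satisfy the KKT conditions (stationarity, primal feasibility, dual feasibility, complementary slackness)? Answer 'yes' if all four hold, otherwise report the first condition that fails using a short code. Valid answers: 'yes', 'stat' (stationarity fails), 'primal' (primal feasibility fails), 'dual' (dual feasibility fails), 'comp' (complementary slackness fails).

Gradient of f: grad f(x) = Q x + c = (-6, 4)
Constraint values g_i(x) = a_i^T x - b_i:
  g_1((-3, -2)) = 0
Stationarity residual: grad f(x) + sum_i lambda_i a_i = (0, 0)
  -> stationarity OK
Primal feasibility (all g_i <= 0): OK
Dual feasibility (all lambda_i >= 0): FAILS
Complementary slackness (lambda_i * g_i(x) = 0 for all i): OK

Verdict: the first failing condition is dual_feasibility -> dual.

dual


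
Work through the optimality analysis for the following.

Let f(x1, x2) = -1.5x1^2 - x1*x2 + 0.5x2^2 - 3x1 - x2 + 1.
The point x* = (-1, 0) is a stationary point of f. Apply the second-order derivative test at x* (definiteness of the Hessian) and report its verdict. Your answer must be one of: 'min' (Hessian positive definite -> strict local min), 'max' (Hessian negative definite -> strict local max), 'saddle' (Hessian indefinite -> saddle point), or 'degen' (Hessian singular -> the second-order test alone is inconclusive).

Compute the Hessian H = grad^2 f:
  H = [[-3, -1], [-1, 1]]
Verify stationarity: grad f(x*) = H x* + g = (0, 0).
Eigenvalues of H: -3.2361, 1.2361.
Eigenvalues have mixed signs, so H is indefinite -> x* is a saddle point.

saddle


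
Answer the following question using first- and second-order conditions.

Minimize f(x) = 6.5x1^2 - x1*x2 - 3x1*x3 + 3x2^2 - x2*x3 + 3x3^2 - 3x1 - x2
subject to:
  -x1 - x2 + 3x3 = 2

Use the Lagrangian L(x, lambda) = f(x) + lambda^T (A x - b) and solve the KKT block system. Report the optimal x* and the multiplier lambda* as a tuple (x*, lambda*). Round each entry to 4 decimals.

Form the Lagrangian:
  L(x, lambda) = (1/2) x^T Q x + c^T x + lambda^T (A x - b)
Stationarity (grad_x L = 0): Q x + c + A^T lambda = 0.
Primal feasibility: A x = b.

This gives the KKT block system:
  [ Q   A^T ] [ x     ]   [-c ]
  [ A    0  ] [ lambda ] = [ b ]

Solving the linear system:
  x*      = (0.3355, 0.1488, 0.8281)
  lambda* = (-1.2711)
  f(x*)   = 0.6934

x* = (0.3355, 0.1488, 0.8281), lambda* = (-1.2711)


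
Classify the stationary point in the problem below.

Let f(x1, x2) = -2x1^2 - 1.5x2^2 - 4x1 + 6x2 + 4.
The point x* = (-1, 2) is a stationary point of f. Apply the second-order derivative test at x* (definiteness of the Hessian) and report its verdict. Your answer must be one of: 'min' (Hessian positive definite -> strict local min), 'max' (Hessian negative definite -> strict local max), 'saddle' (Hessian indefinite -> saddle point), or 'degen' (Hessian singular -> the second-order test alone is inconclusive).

Compute the Hessian H = grad^2 f:
  H = [[-4, 0], [0, -3]]
Verify stationarity: grad f(x*) = H x* + g = (0, 0).
Eigenvalues of H: -4, -3.
Both eigenvalues < 0, so H is negative definite -> x* is a strict local max.

max


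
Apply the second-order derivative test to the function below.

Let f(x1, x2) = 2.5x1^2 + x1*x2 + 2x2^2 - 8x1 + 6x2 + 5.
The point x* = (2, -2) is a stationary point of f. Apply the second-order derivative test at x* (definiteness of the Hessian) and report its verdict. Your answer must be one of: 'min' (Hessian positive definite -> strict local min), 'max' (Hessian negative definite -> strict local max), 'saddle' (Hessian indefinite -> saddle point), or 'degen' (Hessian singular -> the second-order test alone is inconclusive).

Compute the Hessian H = grad^2 f:
  H = [[5, 1], [1, 4]]
Verify stationarity: grad f(x*) = H x* + g = (0, 0).
Eigenvalues of H: 3.382, 5.618.
Both eigenvalues > 0, so H is positive definite -> x* is a strict local min.

min


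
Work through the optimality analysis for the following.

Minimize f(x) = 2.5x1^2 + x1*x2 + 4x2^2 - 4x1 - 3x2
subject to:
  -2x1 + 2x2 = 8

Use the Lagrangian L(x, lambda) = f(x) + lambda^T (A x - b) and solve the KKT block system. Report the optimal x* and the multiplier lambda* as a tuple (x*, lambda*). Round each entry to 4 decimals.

Form the Lagrangian:
  L(x, lambda) = (1/2) x^T Q x + c^T x + lambda^T (A x - b)
Stationarity (grad_x L = 0): Q x + c + A^T lambda = 0.
Primal feasibility: A x = b.

This gives the KKT block system:
  [ Q   A^T ] [ x     ]   [-c ]
  [ A    0  ] [ lambda ] = [ b ]

Solving the linear system:
  x*      = (-1.9333, 2.0667)
  lambda* = (-5.8)
  f(x*)   = 23.9667

x* = (-1.9333, 2.0667), lambda* = (-5.8)


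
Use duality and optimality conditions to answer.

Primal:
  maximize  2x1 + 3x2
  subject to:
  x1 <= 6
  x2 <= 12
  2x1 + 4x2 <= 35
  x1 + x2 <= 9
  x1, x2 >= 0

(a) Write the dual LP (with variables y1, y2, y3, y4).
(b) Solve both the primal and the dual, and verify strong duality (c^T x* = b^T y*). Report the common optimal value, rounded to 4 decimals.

The standard primal-dual pair for 'max c^T x s.t. A x <= b, x >= 0' is:
  Dual:  min b^T y  s.t.  A^T y >= c,  y >= 0.

So the dual LP is:
  minimize  6y1 + 12y2 + 35y3 + 9y4
  subject to:
    y1 + 2y3 + y4 >= 2
    y2 + 4y3 + y4 >= 3
    y1, y2, y3, y4 >= 0

Solving the primal: x* = (0.5, 8.5).
  primal value c^T x* = 26.5.
Solving the dual: y* = (0, 0, 0.5, 1).
  dual value b^T y* = 26.5.
Strong duality: c^T x* = b^T y*. Confirmed.

26.5


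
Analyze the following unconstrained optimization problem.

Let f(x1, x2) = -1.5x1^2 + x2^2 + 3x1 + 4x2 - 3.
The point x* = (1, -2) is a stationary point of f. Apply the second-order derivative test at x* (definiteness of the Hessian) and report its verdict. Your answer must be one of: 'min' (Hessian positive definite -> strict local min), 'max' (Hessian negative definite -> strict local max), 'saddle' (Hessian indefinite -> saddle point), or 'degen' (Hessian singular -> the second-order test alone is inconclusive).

Compute the Hessian H = grad^2 f:
  H = [[-3, 0], [0, 2]]
Verify stationarity: grad f(x*) = H x* + g = (0, 0).
Eigenvalues of H: -3, 2.
Eigenvalues have mixed signs, so H is indefinite -> x* is a saddle point.

saddle


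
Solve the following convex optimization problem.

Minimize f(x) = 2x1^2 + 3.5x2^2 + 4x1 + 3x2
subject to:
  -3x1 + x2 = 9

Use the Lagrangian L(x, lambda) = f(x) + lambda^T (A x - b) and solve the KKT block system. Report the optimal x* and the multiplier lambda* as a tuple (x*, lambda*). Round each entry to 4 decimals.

Form the Lagrangian:
  L(x, lambda) = (1/2) x^T Q x + c^T x + lambda^T (A x - b)
Stationarity (grad_x L = 0): Q x + c + A^T lambda = 0.
Primal feasibility: A x = b.

This gives the KKT block system:
  [ Q   A^T ] [ x     ]   [-c ]
  [ A    0  ] [ lambda ] = [ b ]

Solving the linear system:
  x*      = (-3.0149, -0.0448)
  lambda* = (-2.6866)
  f(x*)   = 5.9925

x* = (-3.0149, -0.0448), lambda* = (-2.6866)


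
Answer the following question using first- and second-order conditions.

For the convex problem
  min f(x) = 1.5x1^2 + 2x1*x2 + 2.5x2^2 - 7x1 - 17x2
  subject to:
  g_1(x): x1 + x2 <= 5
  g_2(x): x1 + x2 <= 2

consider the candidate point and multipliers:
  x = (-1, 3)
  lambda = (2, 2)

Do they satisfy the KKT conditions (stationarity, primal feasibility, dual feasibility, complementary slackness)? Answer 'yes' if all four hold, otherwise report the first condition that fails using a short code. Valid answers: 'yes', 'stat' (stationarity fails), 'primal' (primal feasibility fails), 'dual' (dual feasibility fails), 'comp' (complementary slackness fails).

Gradient of f: grad f(x) = Q x + c = (-4, -4)
Constraint values g_i(x) = a_i^T x - b_i:
  g_1((-1, 3)) = -3
  g_2((-1, 3)) = 0
Stationarity residual: grad f(x) + sum_i lambda_i a_i = (0, 0)
  -> stationarity OK
Primal feasibility (all g_i <= 0): OK
Dual feasibility (all lambda_i >= 0): OK
Complementary slackness (lambda_i * g_i(x) = 0 for all i): FAILS

Verdict: the first failing condition is complementary_slackness -> comp.

comp


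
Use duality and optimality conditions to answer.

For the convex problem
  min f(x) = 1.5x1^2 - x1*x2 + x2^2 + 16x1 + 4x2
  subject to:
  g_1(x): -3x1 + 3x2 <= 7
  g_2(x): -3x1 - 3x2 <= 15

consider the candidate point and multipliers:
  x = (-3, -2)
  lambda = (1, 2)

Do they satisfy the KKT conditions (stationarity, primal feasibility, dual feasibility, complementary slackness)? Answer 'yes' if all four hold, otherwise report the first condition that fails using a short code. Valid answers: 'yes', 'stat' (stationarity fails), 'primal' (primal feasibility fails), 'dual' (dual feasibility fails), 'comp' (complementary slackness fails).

Gradient of f: grad f(x) = Q x + c = (9, 3)
Constraint values g_i(x) = a_i^T x - b_i:
  g_1((-3, -2)) = -4
  g_2((-3, -2)) = 0
Stationarity residual: grad f(x) + sum_i lambda_i a_i = (0, 0)
  -> stationarity OK
Primal feasibility (all g_i <= 0): OK
Dual feasibility (all lambda_i >= 0): OK
Complementary slackness (lambda_i * g_i(x) = 0 for all i): FAILS

Verdict: the first failing condition is complementary_slackness -> comp.

comp


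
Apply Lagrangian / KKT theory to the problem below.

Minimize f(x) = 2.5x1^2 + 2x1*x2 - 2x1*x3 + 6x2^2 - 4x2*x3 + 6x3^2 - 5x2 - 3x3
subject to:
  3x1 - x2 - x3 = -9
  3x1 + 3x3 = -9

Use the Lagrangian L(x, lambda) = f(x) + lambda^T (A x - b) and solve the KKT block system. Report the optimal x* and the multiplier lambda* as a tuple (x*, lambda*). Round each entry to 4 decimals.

Form the Lagrangian:
  L(x, lambda) = (1/2) x^T Q x + c^T x + lambda^T (A x - b)
Stationarity (grad_x L = 0): Q x + c + A^T lambda = 0.
Primal feasibility: A x = b.

This gives the KKT block system:
  [ Q   A^T ] [ x     ]   [-c ]
  [ A    0  ] [ lambda ] = [ b ]

Solving the linear system:
  x*      = (-2.7625, 0.9502, -0.2375)
  lambda* = (1.8276, 1.9847)
  f(x*)   = 15.136

x* = (-2.7625, 0.9502, -0.2375), lambda* = (1.8276, 1.9847)


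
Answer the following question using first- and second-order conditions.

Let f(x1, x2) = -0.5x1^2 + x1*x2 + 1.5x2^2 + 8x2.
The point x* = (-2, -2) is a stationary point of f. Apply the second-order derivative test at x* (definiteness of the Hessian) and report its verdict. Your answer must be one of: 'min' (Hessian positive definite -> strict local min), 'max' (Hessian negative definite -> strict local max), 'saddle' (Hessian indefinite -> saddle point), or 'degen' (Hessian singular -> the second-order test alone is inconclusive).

Compute the Hessian H = grad^2 f:
  H = [[-1, 1], [1, 3]]
Verify stationarity: grad f(x*) = H x* + g = (0, 0).
Eigenvalues of H: -1.2361, 3.2361.
Eigenvalues have mixed signs, so H is indefinite -> x* is a saddle point.

saddle


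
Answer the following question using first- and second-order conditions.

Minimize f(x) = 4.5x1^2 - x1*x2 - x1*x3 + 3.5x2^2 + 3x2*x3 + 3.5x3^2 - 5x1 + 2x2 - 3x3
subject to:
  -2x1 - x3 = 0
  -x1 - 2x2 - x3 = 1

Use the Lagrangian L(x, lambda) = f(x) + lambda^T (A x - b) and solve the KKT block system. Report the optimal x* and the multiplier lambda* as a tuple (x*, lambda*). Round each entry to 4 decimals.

Form the Lagrangian:
  L(x, lambda) = (1/2) x^T Q x + c^T x + lambda^T (A x - b)
Stationarity (grad_x L = 0): Q x + c + A^T lambda = 0.
Primal feasibility: A x = b.

This gives the KKT block system:
  [ Q   A^T ] [ x     ]   [-c ]
  [ A    0  ] [ lambda ] = [ b ]

Solving the linear system:
  x*      = (-0.1049, -0.5524, 0.2098)
  lambda* = (-2.5175, -0.5664)
  f(x*)   = -0.3217

x* = (-0.1049, -0.5524, 0.2098), lambda* = (-2.5175, -0.5664)


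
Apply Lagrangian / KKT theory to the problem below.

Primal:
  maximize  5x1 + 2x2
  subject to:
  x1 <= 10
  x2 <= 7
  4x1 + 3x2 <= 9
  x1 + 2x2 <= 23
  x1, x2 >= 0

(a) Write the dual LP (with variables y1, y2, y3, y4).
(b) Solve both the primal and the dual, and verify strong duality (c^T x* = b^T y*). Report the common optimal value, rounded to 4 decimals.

The standard primal-dual pair for 'max c^T x s.t. A x <= b, x >= 0' is:
  Dual:  min b^T y  s.t.  A^T y >= c,  y >= 0.

So the dual LP is:
  minimize  10y1 + 7y2 + 9y3 + 23y4
  subject to:
    y1 + 4y3 + y4 >= 5
    y2 + 3y3 + 2y4 >= 2
    y1, y2, y3, y4 >= 0

Solving the primal: x* = (2.25, 0).
  primal value c^T x* = 11.25.
Solving the dual: y* = (0, 0, 1.25, 0).
  dual value b^T y* = 11.25.
Strong duality: c^T x* = b^T y*. Confirmed.

11.25


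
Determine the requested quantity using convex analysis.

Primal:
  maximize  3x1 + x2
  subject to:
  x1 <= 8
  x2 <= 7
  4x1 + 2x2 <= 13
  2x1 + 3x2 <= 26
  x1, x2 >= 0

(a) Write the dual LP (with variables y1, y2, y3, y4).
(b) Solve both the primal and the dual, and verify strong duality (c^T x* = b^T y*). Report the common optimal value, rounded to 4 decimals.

The standard primal-dual pair for 'max c^T x s.t. A x <= b, x >= 0' is:
  Dual:  min b^T y  s.t.  A^T y >= c,  y >= 0.

So the dual LP is:
  minimize  8y1 + 7y2 + 13y3 + 26y4
  subject to:
    y1 + 4y3 + 2y4 >= 3
    y2 + 2y3 + 3y4 >= 1
    y1, y2, y3, y4 >= 0

Solving the primal: x* = (3.25, 0).
  primal value c^T x* = 9.75.
Solving the dual: y* = (0, 0, 0.75, 0).
  dual value b^T y* = 9.75.
Strong duality: c^T x* = b^T y*. Confirmed.

9.75


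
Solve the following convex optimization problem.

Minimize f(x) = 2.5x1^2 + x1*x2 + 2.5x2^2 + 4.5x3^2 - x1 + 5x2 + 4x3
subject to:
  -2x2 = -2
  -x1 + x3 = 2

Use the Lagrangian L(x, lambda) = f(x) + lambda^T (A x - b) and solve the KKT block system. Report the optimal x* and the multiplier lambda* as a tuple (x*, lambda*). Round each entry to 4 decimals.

Form the Lagrangian:
  L(x, lambda) = (1/2) x^T Q x + c^T x + lambda^T (A x - b)
Stationarity (grad_x L = 0): Q x + c + A^T lambda = 0.
Primal feasibility: A x = b.

This gives the KKT block system:
  [ Q   A^T ] [ x     ]   [-c ]
  [ A    0  ] [ lambda ] = [ b ]

Solving the linear system:
  x*      = (-1.5714, 1, 0.4286)
  lambda* = (4.2143, -7.8571)
  f(x*)   = 16.2143

x* = (-1.5714, 1, 0.4286), lambda* = (4.2143, -7.8571)


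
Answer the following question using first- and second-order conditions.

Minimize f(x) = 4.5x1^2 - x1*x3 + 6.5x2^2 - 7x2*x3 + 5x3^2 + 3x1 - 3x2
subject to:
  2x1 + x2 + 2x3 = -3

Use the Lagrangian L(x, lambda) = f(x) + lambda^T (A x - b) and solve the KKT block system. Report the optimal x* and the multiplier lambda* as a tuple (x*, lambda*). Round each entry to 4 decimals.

Form the Lagrangian:
  L(x, lambda) = (1/2) x^T Q x + c^T x + lambda^T (A x - b)
Stationarity (grad_x L = 0): Q x + c + A^T lambda = 0.
Primal feasibility: A x = b.

This gives the KKT block system:
  [ Q   A^T ] [ x     ]   [-c ]
  [ A    0  ] [ lambda ] = [ b ]

Solving the linear system:
  x*      = (-0.7945, -0.2253, -0.5929)
  lambda* = (1.7787)
  f(x*)   = 1.8142

x* = (-0.7945, -0.2253, -0.5929), lambda* = (1.7787)


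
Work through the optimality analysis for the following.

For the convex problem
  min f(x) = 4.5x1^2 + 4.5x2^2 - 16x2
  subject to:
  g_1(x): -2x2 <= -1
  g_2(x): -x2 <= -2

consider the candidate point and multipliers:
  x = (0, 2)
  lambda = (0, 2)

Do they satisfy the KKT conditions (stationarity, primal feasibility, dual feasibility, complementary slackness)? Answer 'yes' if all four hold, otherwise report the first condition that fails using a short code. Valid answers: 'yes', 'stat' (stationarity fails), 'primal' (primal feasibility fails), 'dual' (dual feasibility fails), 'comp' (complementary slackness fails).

Gradient of f: grad f(x) = Q x + c = (0, 2)
Constraint values g_i(x) = a_i^T x - b_i:
  g_1((0, 2)) = -3
  g_2((0, 2)) = 0
Stationarity residual: grad f(x) + sum_i lambda_i a_i = (0, 0)
  -> stationarity OK
Primal feasibility (all g_i <= 0): OK
Dual feasibility (all lambda_i >= 0): OK
Complementary slackness (lambda_i * g_i(x) = 0 for all i): OK

Verdict: yes, KKT holds.

yes


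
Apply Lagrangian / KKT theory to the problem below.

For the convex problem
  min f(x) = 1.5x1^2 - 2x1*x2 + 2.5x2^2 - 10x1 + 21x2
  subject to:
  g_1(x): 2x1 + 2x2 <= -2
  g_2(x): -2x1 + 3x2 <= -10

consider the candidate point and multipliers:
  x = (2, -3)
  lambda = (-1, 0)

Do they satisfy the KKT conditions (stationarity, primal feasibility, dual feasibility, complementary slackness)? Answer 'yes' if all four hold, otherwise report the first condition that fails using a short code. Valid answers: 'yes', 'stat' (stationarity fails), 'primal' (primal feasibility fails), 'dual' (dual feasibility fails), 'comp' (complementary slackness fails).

Gradient of f: grad f(x) = Q x + c = (2, 2)
Constraint values g_i(x) = a_i^T x - b_i:
  g_1((2, -3)) = 0
  g_2((2, -3)) = -3
Stationarity residual: grad f(x) + sum_i lambda_i a_i = (0, 0)
  -> stationarity OK
Primal feasibility (all g_i <= 0): OK
Dual feasibility (all lambda_i >= 0): FAILS
Complementary slackness (lambda_i * g_i(x) = 0 for all i): OK

Verdict: the first failing condition is dual_feasibility -> dual.

dual


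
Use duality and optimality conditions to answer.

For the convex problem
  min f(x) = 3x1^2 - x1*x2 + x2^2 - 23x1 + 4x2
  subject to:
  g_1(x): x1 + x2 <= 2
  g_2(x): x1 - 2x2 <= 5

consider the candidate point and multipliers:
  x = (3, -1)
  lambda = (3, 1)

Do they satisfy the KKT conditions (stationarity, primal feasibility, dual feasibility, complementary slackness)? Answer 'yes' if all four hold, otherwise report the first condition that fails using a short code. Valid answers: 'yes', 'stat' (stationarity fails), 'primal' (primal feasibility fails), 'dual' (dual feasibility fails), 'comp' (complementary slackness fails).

Gradient of f: grad f(x) = Q x + c = (-4, -1)
Constraint values g_i(x) = a_i^T x - b_i:
  g_1((3, -1)) = 0
  g_2((3, -1)) = 0
Stationarity residual: grad f(x) + sum_i lambda_i a_i = (0, 0)
  -> stationarity OK
Primal feasibility (all g_i <= 0): OK
Dual feasibility (all lambda_i >= 0): OK
Complementary slackness (lambda_i * g_i(x) = 0 for all i): OK

Verdict: yes, KKT holds.

yes


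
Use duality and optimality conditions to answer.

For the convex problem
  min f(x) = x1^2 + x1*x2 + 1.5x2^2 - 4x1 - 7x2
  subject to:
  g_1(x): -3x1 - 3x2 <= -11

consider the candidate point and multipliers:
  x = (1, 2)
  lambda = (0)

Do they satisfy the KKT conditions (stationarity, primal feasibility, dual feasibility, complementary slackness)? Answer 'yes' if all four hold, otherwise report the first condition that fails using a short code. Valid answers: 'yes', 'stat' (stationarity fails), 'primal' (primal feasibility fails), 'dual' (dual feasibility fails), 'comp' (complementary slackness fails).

Gradient of f: grad f(x) = Q x + c = (0, 0)
Constraint values g_i(x) = a_i^T x - b_i:
  g_1((1, 2)) = 2
Stationarity residual: grad f(x) + sum_i lambda_i a_i = (0, 0)
  -> stationarity OK
Primal feasibility (all g_i <= 0): FAILS
Dual feasibility (all lambda_i >= 0): OK
Complementary slackness (lambda_i * g_i(x) = 0 for all i): OK

Verdict: the first failing condition is primal_feasibility -> primal.

primal
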